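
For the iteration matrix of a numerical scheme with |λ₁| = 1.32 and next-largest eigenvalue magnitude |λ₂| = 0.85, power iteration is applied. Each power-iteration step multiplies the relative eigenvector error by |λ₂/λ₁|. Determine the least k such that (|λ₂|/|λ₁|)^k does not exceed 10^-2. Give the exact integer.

|λ₂/λ₁| = 0.85/1.32 = 0.64394
Need k ≥ ln(10^-2) / ln(0.64394) = -4.6052 / -0.4402 ≈ 10.463
Smallest integer k satisfying the bound: 11

11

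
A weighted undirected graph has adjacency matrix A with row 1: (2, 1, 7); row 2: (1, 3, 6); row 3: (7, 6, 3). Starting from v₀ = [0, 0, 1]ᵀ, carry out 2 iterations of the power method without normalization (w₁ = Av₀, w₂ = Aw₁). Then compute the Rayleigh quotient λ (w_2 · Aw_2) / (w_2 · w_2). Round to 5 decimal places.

λ ≈ 11.43482

w1 = Av₀ = (2·0 + 1·0 + 7·1; 1·0 + 3·0 + 6·1; 7·0 + 6·0 + 3·1) = (7, 6, 3)
w2 = Aw1 = (2·7 + 1·6 + 7·3; 1·7 + 3·6 + 6·3; 7·7 + 6·6 + 3·3) = (41, 43, 94)
Aw2 = (783, 734, 827)
w2·Aw2 = 41·783 + 43·734 + 94·827 = 141403; w2·w2 = 41·41 + 43·43 + 94·94 = 12366
λ ≈ 141403/12366 = 11.43482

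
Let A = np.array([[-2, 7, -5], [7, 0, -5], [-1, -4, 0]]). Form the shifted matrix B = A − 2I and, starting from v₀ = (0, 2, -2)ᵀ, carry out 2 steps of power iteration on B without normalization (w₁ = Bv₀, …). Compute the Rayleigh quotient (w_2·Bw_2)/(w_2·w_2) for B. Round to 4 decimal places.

B = A − 2I has rows (-4, 7, -5); (7, -2, -5); (-1, -4, -2)
w1 = Bv₀ = ((-4)·0 + 7·2 + (-5)·(-2); 7·0 + (-2)·2 + (-5)·(-2); (-1)·0 + (-4)·2 + (-2)·(-2)) = (24, 6, -4)
w2 = Bw1 = ((-4)·24 + 7·6 + (-5)·(-4); 7·24 + (-2)·6 + (-5)·(-4); (-1)·24 + (-4)·6 + (-2)·(-4)) = (-34, 176, -40)
Bw2 = (1568, -390, -590)
w2·Bw2 = -98352; w2·w2 = 33732; μ ≈ -98352/33732 = -2.9157

-2.9157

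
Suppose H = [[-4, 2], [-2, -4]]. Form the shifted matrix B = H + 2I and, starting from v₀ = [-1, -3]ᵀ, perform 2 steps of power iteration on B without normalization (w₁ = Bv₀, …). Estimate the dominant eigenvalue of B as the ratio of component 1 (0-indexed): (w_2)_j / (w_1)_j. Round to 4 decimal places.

-1.0000

B = H + 2I has rows (-2, 2); (-2, -2)
w1 = Bv₀ = ((-2)·(-1) + 2·(-3); (-2)·(-1) + (-2)·(-3)) = (-4, 8)
w2 = Bw1 = ((-2)·(-4) + 2·8; (-2)·(-4) + (-2)·8) = (24, -8)
Ratio: -8/8 = -1.0000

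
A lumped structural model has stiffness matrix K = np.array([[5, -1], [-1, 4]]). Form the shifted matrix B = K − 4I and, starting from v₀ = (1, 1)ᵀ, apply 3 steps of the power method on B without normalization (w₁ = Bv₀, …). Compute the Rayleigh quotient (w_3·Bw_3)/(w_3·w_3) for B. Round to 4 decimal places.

B = K − 4I has rows (1, -1); (-1, 0)
w1 = Bv₀ = (1·1 + (-1)·1; (-1)·1 + 0·1) = (0, -1)
w2 = Bw1 = (1·0 + (-1)·(-1); (-1)·0 + 0·(-1)) = (1, 0)
w3 = Bw2 = (1, -1)
Bw3 = (2, -1)
w3·Bw3 = 3; w3·w3 = 2; μ ≈ 3/2 = 1.5000

μ ≈ 1.5000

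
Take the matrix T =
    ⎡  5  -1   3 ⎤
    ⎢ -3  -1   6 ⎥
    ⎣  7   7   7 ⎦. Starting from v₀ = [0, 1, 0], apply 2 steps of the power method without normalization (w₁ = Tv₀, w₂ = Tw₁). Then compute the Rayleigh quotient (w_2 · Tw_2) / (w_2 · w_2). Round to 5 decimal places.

w1 = Tv₀ = (-1, -1, 7)
w2 = Tw1 = (17, 46, 35)
Tw2 = (144, 113, 686)
w2·Tw2 = 17·144 + 46·113 + 35·686 = 31656; w2·w2 = 17·17 + 46·46 + 35·35 = 3630
λ ≈ 31656/3630 = 8.72066

λ ≈ 8.72066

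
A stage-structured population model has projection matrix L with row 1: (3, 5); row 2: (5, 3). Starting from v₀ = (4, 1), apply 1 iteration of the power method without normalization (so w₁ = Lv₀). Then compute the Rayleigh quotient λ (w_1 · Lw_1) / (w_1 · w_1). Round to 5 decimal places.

7.77995

w1 = Lv₀ = (3·4 + 5·1; 5·4 + 3·1) = (17, 23)
Lw1 = (166, 154)
w1·Lw1 = 17·166 + 23·154 = 6364; w1·w1 = 17·17 + 23·23 = 818
λ ≈ 6364/818 = 7.77995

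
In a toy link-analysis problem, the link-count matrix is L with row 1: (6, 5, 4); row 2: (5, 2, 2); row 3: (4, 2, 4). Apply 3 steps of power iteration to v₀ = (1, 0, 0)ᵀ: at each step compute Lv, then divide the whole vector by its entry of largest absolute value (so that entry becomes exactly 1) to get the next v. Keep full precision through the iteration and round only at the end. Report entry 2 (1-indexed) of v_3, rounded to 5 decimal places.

0.64412

Lv0 = (6.000000, 5.000000, 4.000000); divide by 6.000000 → v1 = (1.000000, 0.833333, 0.666667)
Lv1 = (12.833333, 8.000000, 8.333333); divide by 12.833333 → v2 = (1.000000, 0.623377, 0.649351)
Lv2 = (11.714286, 7.545455, 7.844156); divide by 11.714286 → v3 = (1.000000, 0.644124, 0.669623)
Requested entry of v3: 581/902 = 0.64412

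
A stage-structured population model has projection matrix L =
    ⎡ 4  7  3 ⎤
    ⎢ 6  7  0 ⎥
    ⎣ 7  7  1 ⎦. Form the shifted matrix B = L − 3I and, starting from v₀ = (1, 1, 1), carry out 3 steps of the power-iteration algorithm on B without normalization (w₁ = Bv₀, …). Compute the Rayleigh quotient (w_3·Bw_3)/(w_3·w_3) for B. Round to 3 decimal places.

μ ≈ 10.568

B = L − 3I has rows (1, 7, 3); (6, 4, 0); (7, 7, -2)
w1 = Bv₀ = (1·1 + 7·1 + 3·1; 6·1 + 4·1 + 0·1; 7·1 + 7·1 + (-2)·1) = (11, 10, 12)
w2 = Bw1 = (1·11 + 7·10 + 3·12; 6·11 + 4·10 + 0·12; 7·11 + 7·10 + (-2)·12) = (117, 106, 123)
w3 = Bw2 = (1228, 1126, 1315)
Bw3 = (13055, 11872, 13848)
w3·Bw3 = 47609532; w3·w3 = 4505085; μ ≈ 47609532/4505085 = 10.568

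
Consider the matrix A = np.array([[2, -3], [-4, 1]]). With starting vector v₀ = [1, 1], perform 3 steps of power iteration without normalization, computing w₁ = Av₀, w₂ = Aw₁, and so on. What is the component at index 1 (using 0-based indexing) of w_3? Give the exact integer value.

w1 = Av₀ = (2·1 + (-3)·1; (-4)·1 + 1·1) = (-1, -3)
w2 = Aw1 = (2·(-1) + (-3)·(-3); (-4)·(-1) + 1·(-3)) = (7, 1)
w3 = Aw2 = (11, -27)
The requested component of w3 is -27.

-27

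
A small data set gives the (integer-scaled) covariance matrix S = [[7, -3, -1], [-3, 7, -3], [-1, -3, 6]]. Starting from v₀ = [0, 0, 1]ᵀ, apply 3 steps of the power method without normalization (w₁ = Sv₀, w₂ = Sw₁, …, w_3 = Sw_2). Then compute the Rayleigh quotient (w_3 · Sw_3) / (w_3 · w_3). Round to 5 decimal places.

λ ≈ 9.64837

w1 = Sv₀ = (7·0 + (-3)·0 + (-1)·1; (-3)·0 + 7·0 + (-3)·1; (-1)·0 + (-3)·0 + 6·1) = (-1, -3, 6)
w2 = Sw1 = (7·(-1) + (-3)·(-3) + (-1)·6; (-3)·(-1) + 7·(-3) + (-3)·6; (-1)·(-1) + (-3)·(-3) + 6·6) = (-4, -36, 46)
w3 = Sw2 = (34, -378, 388)
Sw3 = (984, -3912, 3428)
w3·Sw3 = 34·984 + (-378)·(-3912) + 388·3428 = 2842256; w3·w3 = 34·34 + (-378)·(-378) + 388·388 = 294584
λ ≈ 2842256/294584 = 9.64837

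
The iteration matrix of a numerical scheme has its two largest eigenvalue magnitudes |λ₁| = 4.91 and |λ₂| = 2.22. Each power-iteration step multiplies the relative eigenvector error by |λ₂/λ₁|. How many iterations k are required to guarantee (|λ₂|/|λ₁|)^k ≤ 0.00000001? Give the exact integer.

24

|λ₂/λ₁| = 2.22/4.91 = 0.45214
Need k ≥ ln(0.00000001) / ln(0.45214) = -18.4207 / -0.7938 ≈ 23.207
Smallest integer k satisfying the bound: 24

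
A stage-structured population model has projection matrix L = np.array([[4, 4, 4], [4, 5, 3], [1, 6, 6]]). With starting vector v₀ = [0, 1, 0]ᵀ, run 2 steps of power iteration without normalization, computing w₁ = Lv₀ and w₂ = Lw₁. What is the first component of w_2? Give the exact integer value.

60

w1 = Lv₀ = (4, 5, 6)
w2 = Lw1 = (60, 59, 70)
The requested component of w2 is 60.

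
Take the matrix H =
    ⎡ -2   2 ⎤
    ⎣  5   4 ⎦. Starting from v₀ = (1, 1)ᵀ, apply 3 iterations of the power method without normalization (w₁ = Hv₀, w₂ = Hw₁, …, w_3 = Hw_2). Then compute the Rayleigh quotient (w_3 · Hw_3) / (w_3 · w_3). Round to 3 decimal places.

λ ≈ 4.913

w1 = Hv₀ = (0, 9)
w2 = Hw1 = (18, 36)
w3 = Hw2 = (36, 234)
Hw3 = (396, 1116)
w3·Hw3 = 36·396 + 234·1116 = 275400; w3·w3 = 36·36 + 234·234 = 56052
λ ≈ 275400/56052 = 4.913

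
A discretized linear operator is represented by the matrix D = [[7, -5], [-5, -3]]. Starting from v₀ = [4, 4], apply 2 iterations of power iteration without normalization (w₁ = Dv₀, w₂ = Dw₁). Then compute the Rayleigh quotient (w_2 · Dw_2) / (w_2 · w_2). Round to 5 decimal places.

w1 = Dv₀ = (8, -32)
w2 = Dw1 = (216, 56)
Dw2 = (1232, -1248)
w2·Dw2 = 216·1232 + 56·(-1248) = 196224; w2·w2 = 216·216 + 56·56 = 49792
λ ≈ 196224/49792 = 3.94087

λ ≈ 3.94087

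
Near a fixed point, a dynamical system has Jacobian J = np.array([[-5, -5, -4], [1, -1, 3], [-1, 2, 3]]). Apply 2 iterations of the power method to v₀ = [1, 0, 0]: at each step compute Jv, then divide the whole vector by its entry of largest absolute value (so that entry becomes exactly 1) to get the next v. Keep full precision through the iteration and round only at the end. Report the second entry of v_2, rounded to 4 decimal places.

-0.3750

Jv0 = (-5.00000, 1.00000, -1.00000); divide by -5.00000 → v1 = (1.00000, -0.20000, 0.20000)
Jv1 = (-4.80000, 1.80000, -0.80000); divide by -4.80000 → v2 = (1.00000, -0.37500, 0.16667)
Requested entry of v2: -9/24 = -0.3750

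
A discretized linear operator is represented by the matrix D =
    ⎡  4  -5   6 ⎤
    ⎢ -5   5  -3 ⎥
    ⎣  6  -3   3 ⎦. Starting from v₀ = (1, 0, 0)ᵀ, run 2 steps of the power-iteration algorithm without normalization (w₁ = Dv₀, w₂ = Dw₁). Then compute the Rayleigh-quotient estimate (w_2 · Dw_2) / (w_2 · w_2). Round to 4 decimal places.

w1 = Dv₀ = (4·1 + (-5)·0 + 6·0; (-5)·1 + 5·0 + (-3)·0; 6·1 + (-3)·0 + 3·0) = (4, -5, 6)
w2 = Dw1 = (4·4 + (-5)·(-5) + 6·6; (-5)·4 + 5·(-5) + (-3)·6; 6·4 + (-3)·(-5) + 3·6) = (77, -63, 57)
Dw2 = (965, -871, 822)
w2·Dw2 = 77·965 + (-63)·(-871) + 57·822 = 176032; w2·w2 = 77·77 + (-63)·(-63) + 57·57 = 13147
λ ≈ 176032/13147 = 13.3895

λ ≈ 13.3895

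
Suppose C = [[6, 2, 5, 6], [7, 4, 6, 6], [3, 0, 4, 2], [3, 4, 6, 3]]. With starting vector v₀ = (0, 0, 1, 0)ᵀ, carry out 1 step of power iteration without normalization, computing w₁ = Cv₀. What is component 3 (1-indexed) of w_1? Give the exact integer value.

4

w1 = Cv₀ = (6·0 + 2·0 + 5·1 + 6·0; 7·0 + 4·0 + 6·1 + 6·0; 3·0 + 0·0 + 4·1 + 2·0; 3·0 + 4·0 + 6·1 + 3·0) = (5, 6, 4, 6)
The requested component of w1 is 4.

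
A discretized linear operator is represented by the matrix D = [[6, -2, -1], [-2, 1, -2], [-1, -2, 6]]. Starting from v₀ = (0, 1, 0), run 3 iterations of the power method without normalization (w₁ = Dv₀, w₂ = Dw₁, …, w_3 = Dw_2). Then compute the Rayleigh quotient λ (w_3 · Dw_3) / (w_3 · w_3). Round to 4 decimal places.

w1 = Dv₀ = (6·0 + (-2)·1 + (-1)·0; (-2)·0 + 1·1 + (-2)·0; (-1)·0 + (-2)·1 + 6·0) = (-2, 1, -2)
w2 = Dw1 = (6·(-2) + (-2)·1 + (-1)·(-2); (-2)·(-2) + 1·1 + (-2)·(-2); (-1)·(-2) + (-2)·1 + 6·(-2)) = (-12, 9, -12)
w3 = Dw2 = (-78, 57, -78)
Dw3 = (-504, 369, -504)
w3·Dw3 = (-78)·(-504) + 57·369 + (-78)·(-504) = 99657; w3·w3 = (-78)·(-78) + 57·57 + (-78)·(-78) = 15417
λ ≈ 99657/15417 = 6.4641

6.4641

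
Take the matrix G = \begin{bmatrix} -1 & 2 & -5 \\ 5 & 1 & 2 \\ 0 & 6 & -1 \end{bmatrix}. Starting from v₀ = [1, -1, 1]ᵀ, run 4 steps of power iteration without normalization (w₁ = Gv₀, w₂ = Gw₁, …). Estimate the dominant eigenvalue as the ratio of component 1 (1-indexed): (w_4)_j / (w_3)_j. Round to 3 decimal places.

w1 = Gv₀ = ((-1)·1 + 2·(-1) + (-5)·1; 5·1 + 1·(-1) + 2·1; 0·1 + 6·(-1) + (-1)·1) = (-8, 6, -7)
w2 = Gw1 = ((-1)·(-8) + 2·6 + (-5)·(-7); 5·(-8) + 1·6 + 2·(-7); 0·(-8) + 6·6 + (-1)·(-7)) = (55, -48, 43)
w3 = Gw2 = (-366, 313, -331)
w4 = Gw3 = (2647, -2179, 2209)
Ratio at component: 2647 / -366 = -7.232

-7.232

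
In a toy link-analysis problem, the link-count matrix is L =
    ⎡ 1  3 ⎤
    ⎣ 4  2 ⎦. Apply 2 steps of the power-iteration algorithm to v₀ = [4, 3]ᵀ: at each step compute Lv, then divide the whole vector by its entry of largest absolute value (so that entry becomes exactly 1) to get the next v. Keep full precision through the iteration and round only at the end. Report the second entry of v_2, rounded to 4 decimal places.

1.0000

Lv0 = (13.00000, 22.00000); divide by 22.00000 → v1 = (0.59091, 1.00000)
Lv1 = (3.59091, 4.36364); divide by 4.36364 → v2 = (0.82292, 1.00000)
Requested entry of v2: 96/96 = 1.0000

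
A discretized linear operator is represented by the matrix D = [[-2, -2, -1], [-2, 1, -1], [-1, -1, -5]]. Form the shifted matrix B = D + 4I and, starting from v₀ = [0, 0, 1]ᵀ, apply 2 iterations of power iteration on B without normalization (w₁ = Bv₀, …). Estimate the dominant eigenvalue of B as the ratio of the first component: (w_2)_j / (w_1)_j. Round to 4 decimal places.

B = D + 4I has rows (2, -2, -1); (-2, 5, -1); (-1, -1, -1)
w1 = Bv₀ = (2·0 + (-2)·0 + (-1)·1; (-2)·0 + 5·0 + (-1)·1; (-1)·0 + (-1)·0 + (-1)·1) = (-1, -1, -1)
w2 = Bw1 = (2·(-1) + (-2)·(-1) + (-1)·(-1); (-2)·(-1) + 5·(-1) + (-1)·(-1); (-1)·(-1) + (-1)·(-1) + (-1)·(-1)) = (1, -2, 3)
Ratio: 1/-1 = -1.0000

-1.0000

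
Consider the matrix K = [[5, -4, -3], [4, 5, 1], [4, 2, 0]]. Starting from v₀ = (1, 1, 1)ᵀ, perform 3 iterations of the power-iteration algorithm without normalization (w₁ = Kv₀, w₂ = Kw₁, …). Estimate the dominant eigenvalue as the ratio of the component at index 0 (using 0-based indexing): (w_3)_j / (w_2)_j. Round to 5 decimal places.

λ ≈ 8.35294

w1 = Kv₀ = (5·1 + (-4)·1 + (-3)·1; 4·1 + 5·1 + 1·1; 4·1 + 2·1 + 0·1) = (-2, 10, 6)
w2 = Kw1 = (5·(-2) + (-4)·10 + (-3)·6; 4·(-2) + 5·10 + 1·6; 4·(-2) + 2·10 + 0·6) = (-68, 48, 12)
w3 = Kw2 = (-568, -20, -176)
Ratio at component: -568 / -68 = 8.35294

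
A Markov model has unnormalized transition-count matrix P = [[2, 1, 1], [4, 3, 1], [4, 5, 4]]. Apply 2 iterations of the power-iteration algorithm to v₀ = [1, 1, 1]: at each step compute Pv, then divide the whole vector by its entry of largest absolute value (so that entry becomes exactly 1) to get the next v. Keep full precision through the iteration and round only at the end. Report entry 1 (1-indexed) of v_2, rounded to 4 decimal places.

0.2685

Pv0 = (4.00000, 8.00000, 13.00000); divide by 13.00000 → v1 = (0.30769, 0.61538, 1.00000)
Pv1 = (2.23077, 4.07692, 8.30769); divide by 8.30769 → v2 = (0.26852, 0.49074, 1.00000)
Requested entry of v2: 29/108 = 0.2685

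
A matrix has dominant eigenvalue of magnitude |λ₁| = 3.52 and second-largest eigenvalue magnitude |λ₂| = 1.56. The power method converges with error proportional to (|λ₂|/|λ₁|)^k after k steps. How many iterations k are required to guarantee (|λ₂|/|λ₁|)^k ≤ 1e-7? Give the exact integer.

20

|λ₂/λ₁| = 1.56/3.52 = 0.44318
Need k ≥ ln(1e-7) / ln(0.44318) = -16.1181 / -0.8138 ≈ 19.807
Smallest integer k satisfying the bound: 20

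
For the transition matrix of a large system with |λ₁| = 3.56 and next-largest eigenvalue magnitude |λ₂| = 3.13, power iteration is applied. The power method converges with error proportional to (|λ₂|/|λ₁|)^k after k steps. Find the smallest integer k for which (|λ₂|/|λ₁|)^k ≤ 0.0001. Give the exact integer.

|λ₂/λ₁| = 3.13/3.56 = 0.87921
Need k ≥ ln(0.0001) / ln(0.87921) = -9.2103 / -0.1287 ≈ 71.549
Smallest integer k satisfying the bound: 72

72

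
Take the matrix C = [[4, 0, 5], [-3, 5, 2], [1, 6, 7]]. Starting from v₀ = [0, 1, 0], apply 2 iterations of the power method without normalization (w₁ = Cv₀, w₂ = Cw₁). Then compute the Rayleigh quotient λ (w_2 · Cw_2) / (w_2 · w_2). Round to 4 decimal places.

w1 = Cv₀ = (0, 5, 6)
w2 = Cw1 = (30, 37, 72)
Cw2 = (480, 239, 756)
w2·Cw2 = 30·480 + 37·239 + 72·756 = 77675; w2·w2 = 30·30 + 37·37 + 72·72 = 7453
λ ≈ 77675/7453 = 10.4220

10.4220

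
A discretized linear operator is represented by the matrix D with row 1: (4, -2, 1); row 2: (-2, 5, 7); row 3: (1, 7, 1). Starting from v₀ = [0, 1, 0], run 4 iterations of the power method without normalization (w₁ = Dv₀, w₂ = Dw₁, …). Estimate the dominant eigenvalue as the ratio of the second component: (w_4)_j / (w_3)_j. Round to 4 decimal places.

w1 = Dv₀ = (-2, 5, 7)
w2 = Dw1 = (-11, 78, 40)
w3 = Dw2 = (-160, 692, 575)
w4 = Dw3 = (-1449, 7805, 5259)
Ratio at component: 7805 / 692 = 11.2789

11.2789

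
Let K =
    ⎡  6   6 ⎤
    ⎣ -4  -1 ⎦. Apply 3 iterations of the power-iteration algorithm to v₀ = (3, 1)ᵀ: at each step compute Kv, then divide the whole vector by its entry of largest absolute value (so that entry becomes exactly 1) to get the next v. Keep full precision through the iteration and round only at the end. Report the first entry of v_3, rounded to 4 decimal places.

Kv0 = (24.00000, -13.00000); divide by 24.00000 → v1 = (1.00000, -0.54167)
Kv1 = (2.75000, -3.45833); divide by -3.45833 → v2 = (-0.79518, 1.00000)
Kv2 = (1.22892, 2.18072); divide by 2.18072 → v3 = (0.56354, 1.00000)
Requested entry of v3: -102/-181 = 0.5635

0.5635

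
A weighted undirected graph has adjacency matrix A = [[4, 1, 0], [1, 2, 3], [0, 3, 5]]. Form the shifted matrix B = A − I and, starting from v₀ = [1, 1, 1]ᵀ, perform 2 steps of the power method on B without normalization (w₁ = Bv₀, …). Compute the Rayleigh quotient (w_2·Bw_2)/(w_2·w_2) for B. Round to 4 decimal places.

B = A − I has rows (3, 1, 0); (1, 1, 3); (0, 3, 4)
w1 = Bv₀ = (4, 5, 7)
w2 = Bw1 = (17, 30, 43)
Bw2 = (81, 176, 262)
w2·Bw2 = 17923; w2·w2 = 3038; μ ≈ 17923/3038 = 5.8996

5.8996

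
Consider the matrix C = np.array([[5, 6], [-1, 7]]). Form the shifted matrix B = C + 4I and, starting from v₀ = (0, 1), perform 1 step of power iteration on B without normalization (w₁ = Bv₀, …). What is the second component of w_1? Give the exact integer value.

B = C + 4I has rows (9, 6); (-1, 11)
w1 = Bv₀ = (9·0 + 6·1; (-1)·0 + 11·1) = (6, 11)
Requested component of w1: 11

11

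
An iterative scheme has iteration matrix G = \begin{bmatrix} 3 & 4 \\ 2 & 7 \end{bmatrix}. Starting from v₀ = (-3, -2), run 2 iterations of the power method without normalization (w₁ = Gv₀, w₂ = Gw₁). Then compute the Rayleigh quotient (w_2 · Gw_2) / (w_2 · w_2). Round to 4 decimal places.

8.4360

w1 = Gv₀ = (3·(-3) + 4·(-2); 2·(-3) + 7·(-2)) = (-17, -20)
w2 = Gw1 = (3·(-17) + 4·(-20); 2·(-17) + 7·(-20)) = (-131, -174)
Gw2 = (-1089, -1480)
w2·Gw2 = (-131)·(-1089) + (-174)·(-1480) = 400179; w2·w2 = (-131)·(-131) + (-174)·(-174) = 47437
λ ≈ 400179/47437 = 8.4360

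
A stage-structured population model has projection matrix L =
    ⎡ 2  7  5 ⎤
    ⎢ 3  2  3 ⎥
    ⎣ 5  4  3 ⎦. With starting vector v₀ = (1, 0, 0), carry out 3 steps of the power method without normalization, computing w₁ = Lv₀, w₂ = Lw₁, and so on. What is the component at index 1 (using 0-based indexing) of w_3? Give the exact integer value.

w1 = Lv₀ = (2, 3, 5)
w2 = Lw1 = (50, 27, 37)
w3 = Lw2 = (474, 315, 469)
The requested component of w3 is 315.

315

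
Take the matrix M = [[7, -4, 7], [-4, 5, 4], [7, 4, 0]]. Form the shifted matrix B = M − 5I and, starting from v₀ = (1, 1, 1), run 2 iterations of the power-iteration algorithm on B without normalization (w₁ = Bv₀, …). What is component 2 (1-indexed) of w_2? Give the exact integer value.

4

B = M − 5I has rows (2, -4, 7); (-4, 0, 4); (7, 4, -5)
w1 = Bv₀ = (2·1 + (-4)·1 + 7·1; (-4)·1 + 0·1 + 4·1; 7·1 + 4·1 + (-5)·1) = (5, 0, 6)
w2 = Bw1 = (2·5 + (-4)·0 + 7·6; (-4)·5 + 0·0 + 4·6; 7·5 + 4·0 + (-5)·6) = (52, 4, 5)
Requested component of w2: 4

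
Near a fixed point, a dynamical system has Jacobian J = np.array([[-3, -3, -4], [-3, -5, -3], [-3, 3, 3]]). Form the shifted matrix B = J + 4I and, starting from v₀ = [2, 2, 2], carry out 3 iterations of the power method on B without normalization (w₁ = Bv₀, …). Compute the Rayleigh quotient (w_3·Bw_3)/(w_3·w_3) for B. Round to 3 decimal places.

B = J + 4I has rows (1, -3, -4); (-3, -1, -3); (-3, 3, 7)
w1 = Bv₀ = (1·2 + (-3)·2 + (-4)·2; (-3)·2 + (-1)·2 + (-3)·2; (-3)·2 + 3·2 + 7·2) = (-12, -14, 14)
w2 = Bw1 = (1·(-12) + (-3)·(-14) + (-4)·14; (-3)·(-12) + (-1)·(-14) + (-3)·14; (-3)·(-12) + 3·(-14) + 7·14) = (-26, 8, 92)
w3 = Bw2 = (-418, -206, 746)
Bw3 = (-2784, -778, 5858)
w3·Bw3 = 5694048; w3·w3 = 773676; μ ≈ 5694048/773676 = 7.360

7.360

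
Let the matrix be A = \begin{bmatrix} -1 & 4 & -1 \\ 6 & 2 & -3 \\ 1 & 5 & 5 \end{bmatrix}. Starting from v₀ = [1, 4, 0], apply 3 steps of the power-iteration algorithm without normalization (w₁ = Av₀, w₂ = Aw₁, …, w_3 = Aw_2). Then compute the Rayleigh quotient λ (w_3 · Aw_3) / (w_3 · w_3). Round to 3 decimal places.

λ ≈ 4.263

w1 = Av₀ = (15, 14, 21)
w2 = Aw1 = (20, 55, 190)
w3 = Aw2 = (10, -340, 1245)
Aw3 = (-2615, -4355, 4535)
w3·Aw3 = 10·(-2615) + (-340)·(-4355) + 1245·4535 = 7100625; w3·w3 = 10·10 + (-340)·(-340) + 1245·1245 = 1665725
λ ≈ 7100625/1665725 = 4.263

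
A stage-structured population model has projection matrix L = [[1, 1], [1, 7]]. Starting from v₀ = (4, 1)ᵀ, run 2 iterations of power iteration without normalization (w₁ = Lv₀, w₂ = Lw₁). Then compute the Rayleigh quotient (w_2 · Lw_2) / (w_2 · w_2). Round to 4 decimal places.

7.1559

w1 = Lv₀ = (5, 11)
w2 = Lw1 = (16, 82)
Lw2 = (98, 590)
w2·Lw2 = 16·98 + 82·590 = 49948; w2·w2 = 16·16 + 82·82 = 6980
λ ≈ 49948/6980 = 7.1559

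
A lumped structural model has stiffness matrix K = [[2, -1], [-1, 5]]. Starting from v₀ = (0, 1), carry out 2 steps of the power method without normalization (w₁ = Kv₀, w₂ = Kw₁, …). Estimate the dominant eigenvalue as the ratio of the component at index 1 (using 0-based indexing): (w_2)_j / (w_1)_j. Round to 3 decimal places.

w1 = Kv₀ = (-1, 5)
w2 = Kw1 = (-7, 26)
Ratio at component: 26 / 5 = 5.200

5.200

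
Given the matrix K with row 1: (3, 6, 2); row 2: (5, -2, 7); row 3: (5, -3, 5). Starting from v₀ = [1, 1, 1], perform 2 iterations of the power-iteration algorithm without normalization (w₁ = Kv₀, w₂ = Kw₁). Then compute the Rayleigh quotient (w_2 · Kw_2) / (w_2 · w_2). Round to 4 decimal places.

9.1474

w1 = Kv₀ = (11, 10, 7)
w2 = Kw1 = (107, 84, 60)
Kw2 = (945, 787, 583)
w2·Kw2 = 107·945 + 84·787 + 60·583 = 202203; w2·w2 = 107·107 + 84·84 + 60·60 = 22105
λ ≈ 202203/22105 = 9.1474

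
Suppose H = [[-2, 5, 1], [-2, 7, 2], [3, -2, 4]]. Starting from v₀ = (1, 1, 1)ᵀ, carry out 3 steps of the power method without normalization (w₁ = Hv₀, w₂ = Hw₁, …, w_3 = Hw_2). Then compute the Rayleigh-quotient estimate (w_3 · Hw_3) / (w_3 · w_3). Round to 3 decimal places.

w1 = Hv₀ = (4, 7, 5)
w2 = Hw1 = (32, 51, 18)
w3 = Hw2 = (209, 329, 66)
Hw3 = (1293, 2017, 233)
w3·Hw3 = 209·1293 + 329·2017 + 66·233 = 949208; w3·w3 = 209·209 + 329·329 + 66·66 = 156278
λ ≈ 949208/156278 = 6.074

6.074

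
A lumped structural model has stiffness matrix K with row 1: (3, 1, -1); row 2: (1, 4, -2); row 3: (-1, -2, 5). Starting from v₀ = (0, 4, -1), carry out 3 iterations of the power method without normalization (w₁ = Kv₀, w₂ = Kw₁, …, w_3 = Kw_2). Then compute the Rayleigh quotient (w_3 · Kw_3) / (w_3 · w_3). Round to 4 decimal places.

7.0441

w1 = Kv₀ = (3·0 + 1·4 + (-1)·(-1); 1·0 + 4·4 + (-2)·(-1); (-1)·0 + (-2)·4 + 5·(-1)) = (5, 18, -13)
w2 = Kw1 = (3·5 + 1·18 + (-1)·(-13); 1·5 + 4·18 + (-2)·(-13); (-1)·5 + (-2)·18 + 5·(-13)) = (46, 103, -106)
w3 = Kw2 = (347, 670, -782)
Kw3 = (2493, 4591, -5597)
w3·Kw3 = 347·2493 + 670·4591 + (-782)·(-5597) = 8317895; w3·w3 = 347·347 + 670·670 + (-782)·(-782) = 1180833
λ ≈ 8317895/1180833 = 7.0441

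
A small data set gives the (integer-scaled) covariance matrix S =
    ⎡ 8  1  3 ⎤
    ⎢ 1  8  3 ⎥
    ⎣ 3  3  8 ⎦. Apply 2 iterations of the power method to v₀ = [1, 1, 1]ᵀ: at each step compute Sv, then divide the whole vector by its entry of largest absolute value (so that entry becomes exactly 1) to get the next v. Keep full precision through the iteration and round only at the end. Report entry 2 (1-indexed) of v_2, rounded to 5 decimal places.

0.81522

Sv0 = (12.000000, 12.000000, 14.000000); divide by 14.000000 → v1 = (0.857143, 0.857143, 1.000000)
Sv1 = (10.714286, 10.714286, 13.142857); divide by 13.142857 → v2 = (0.815217, 0.815217, 1.000000)
Requested entry of v2: 150/184 = 0.81522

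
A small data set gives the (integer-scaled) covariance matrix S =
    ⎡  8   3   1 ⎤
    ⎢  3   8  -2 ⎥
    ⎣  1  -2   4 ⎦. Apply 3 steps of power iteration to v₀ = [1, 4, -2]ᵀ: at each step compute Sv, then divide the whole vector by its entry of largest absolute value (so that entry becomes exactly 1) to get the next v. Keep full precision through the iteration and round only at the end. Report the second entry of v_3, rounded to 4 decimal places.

Sv0 = (18.00000, 39.00000, -15.00000); divide by 39.00000 → v1 = (0.46154, 1.00000, -0.38462)
Sv1 = (6.30769, 10.15385, -3.07692); divide by 10.15385 → v2 = (0.62121, 1.00000, -0.30303)
Sv2 = (7.66667, 10.46970, -2.59091); divide by 10.46970 → v3 = (0.73227, 1.00000, -0.24747)
Requested entry of v3: 4146/4146 = 1.0000

1.0000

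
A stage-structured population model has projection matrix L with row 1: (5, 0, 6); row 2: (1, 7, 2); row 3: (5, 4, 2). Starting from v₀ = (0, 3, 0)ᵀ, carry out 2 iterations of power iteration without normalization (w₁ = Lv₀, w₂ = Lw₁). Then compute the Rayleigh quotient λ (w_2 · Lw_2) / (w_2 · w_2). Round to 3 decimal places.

w1 = Lv₀ = (0, 21, 12)
w2 = Lw1 = (72, 171, 108)
Lw2 = (1008, 1485, 1260)
w2·Lw2 = 72·1008 + 171·1485 + 108·1260 = 462591; w2·w2 = 72·72 + 171·171 + 108·108 = 46089
λ ≈ 462591/46089 = 10.037

λ ≈ 10.037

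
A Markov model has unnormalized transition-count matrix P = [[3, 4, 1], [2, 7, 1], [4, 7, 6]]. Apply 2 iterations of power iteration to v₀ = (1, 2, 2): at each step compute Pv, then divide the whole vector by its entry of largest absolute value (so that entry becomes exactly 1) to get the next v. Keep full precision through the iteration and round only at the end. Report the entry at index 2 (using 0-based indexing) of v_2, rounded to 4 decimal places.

1.0000

Pv0 = (13.00000, 18.00000, 30.00000); divide by 30.00000 → v1 = (0.43333, 0.60000, 1.00000)
Pv1 = (4.70000, 6.06667, 11.93333); divide by 11.93333 → v2 = (0.39385, 0.50838, 1.00000)
Requested entry of v2: 358/358 = 1.0000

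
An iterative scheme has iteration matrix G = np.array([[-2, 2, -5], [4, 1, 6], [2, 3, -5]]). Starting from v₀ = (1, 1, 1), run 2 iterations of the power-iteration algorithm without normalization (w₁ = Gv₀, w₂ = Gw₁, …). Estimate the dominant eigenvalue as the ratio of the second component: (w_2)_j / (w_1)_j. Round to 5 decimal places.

-0.81818

w1 = Gv₀ = (-5, 11, 0)
w2 = Gw1 = (32, -9, 23)
Ratio at component: -9 / 11 = -0.81818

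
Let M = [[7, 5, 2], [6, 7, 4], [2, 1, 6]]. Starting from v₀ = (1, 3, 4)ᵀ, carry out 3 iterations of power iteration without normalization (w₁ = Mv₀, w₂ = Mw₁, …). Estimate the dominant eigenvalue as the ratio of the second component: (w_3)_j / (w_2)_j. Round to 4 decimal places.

w1 = Mv₀ = (7·1 + 5·3 + 2·4; 6·1 + 7·3 + 4·4; 2·1 + 1·3 + 6·4) = (30, 43, 29)
w2 = Mw1 = (7·30 + 5·43 + 2·29; 6·30 + 7·43 + 4·29; 2·30 + 1·43 + 6·29) = (483, 597, 277)
w3 = Mw2 = (6920, 8185, 3225)
Ratio at component: 8185 / 597 = 13.7102

13.7102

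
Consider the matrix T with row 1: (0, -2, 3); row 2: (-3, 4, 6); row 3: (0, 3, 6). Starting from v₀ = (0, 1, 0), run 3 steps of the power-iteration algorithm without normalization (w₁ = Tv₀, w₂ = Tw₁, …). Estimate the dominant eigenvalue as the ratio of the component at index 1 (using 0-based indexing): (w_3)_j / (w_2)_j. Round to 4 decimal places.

w1 = Tv₀ = (0·0 + (-2)·1 + 3·0; (-3)·0 + 4·1 + 6·0; 0·0 + 3·1 + 6·0) = (-2, 4, 3)
w2 = Tw1 = (0·(-2) + (-2)·4 + 3·3; (-3)·(-2) + 4·4 + 6·3; 0·(-2) + 3·4 + 6·3) = (1, 40, 30)
w3 = Tw2 = (10, 337, 300)
Ratio at component: 337 / 40 = 8.4250

8.4250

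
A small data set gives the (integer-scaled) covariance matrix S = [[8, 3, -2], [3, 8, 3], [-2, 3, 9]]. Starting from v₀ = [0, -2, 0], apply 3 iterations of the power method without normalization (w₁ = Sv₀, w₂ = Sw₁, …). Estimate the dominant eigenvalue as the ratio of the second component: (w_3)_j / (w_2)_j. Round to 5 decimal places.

w1 = Sv₀ = (8·0 + 3·(-2) + (-2)·0; 3·0 + 8·(-2) + 3·0; (-2)·0 + 3·(-2) + 9·0) = (-6, -16, -6)
w2 = Sw1 = (8·(-6) + 3·(-16) + (-2)·(-6); 3·(-6) + 8·(-16) + 3·(-6); (-2)·(-6) + 3·(-16) + 9·(-6)) = (-84, -164, -90)
w3 = Sw2 = (-984, -1834, -1134)
Ratio at component: -1834 / -164 = 11.18293

λ ≈ 11.18293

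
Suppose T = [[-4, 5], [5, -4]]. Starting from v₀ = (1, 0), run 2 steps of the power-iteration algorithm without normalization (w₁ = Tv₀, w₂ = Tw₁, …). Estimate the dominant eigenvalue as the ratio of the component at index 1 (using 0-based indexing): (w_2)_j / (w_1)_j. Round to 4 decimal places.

w1 = Tv₀ = ((-4)·1 + 5·0; 5·1 + (-4)·0) = (-4, 5)
w2 = Tw1 = ((-4)·(-4) + 5·5; 5·(-4) + (-4)·5) = (41, -40)
Ratio at component: -40 / 5 = -8.0000

λ ≈ -8.0000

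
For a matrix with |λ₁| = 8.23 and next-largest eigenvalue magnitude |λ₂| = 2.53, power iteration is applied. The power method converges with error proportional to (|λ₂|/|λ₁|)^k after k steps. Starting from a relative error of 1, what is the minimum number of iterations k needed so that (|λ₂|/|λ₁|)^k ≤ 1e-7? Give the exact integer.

14

|λ₂/λ₁| = 2.53/8.23 = 0.30741
Need k ≥ ln(1e-7) / ln(0.30741) = -16.1181 / -1.1796 ≈ 13.664
Smallest integer k satisfying the bound: 14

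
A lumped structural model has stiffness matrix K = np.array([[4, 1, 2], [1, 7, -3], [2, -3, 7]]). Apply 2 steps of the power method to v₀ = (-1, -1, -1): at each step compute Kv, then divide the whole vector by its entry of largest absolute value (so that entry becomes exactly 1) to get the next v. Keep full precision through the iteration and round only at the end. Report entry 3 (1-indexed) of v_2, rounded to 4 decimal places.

0.9111

Kv0 = (-7.00000, -5.00000, -6.00000); divide by -7.00000 → v1 = (1.00000, 0.71429, 0.85714)
Kv1 = (6.42857, 3.42857, 5.85714); divide by 6.42857 → v2 = (1.00000, 0.53333, 0.91111)
Requested entry of v2: -41/-45 = 0.9111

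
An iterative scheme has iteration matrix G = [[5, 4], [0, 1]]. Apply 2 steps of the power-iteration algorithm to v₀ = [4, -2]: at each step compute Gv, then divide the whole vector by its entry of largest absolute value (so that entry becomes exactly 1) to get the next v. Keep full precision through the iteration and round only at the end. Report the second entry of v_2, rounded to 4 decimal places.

Gv0 = (12.00000, -2.00000); divide by 12.00000 → v1 = (1.00000, -0.16667)
Gv1 = (4.33333, -0.16667); divide by 4.33333 → v2 = (1.00000, -0.03846)
Requested entry of v2: -2/52 = -0.0385

-0.0385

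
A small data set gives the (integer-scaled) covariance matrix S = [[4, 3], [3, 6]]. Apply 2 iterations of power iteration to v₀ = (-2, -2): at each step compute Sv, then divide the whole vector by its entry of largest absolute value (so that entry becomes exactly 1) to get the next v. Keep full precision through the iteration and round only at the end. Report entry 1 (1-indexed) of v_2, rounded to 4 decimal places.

Sv0 = (-14.00000, -18.00000); divide by -18.00000 → v1 = (0.77778, 1.00000)
Sv1 = (6.11111, 8.33333); divide by 8.33333 → v2 = (0.73333, 1.00000)
Requested entry of v2: -110/-150 = 0.7333

0.7333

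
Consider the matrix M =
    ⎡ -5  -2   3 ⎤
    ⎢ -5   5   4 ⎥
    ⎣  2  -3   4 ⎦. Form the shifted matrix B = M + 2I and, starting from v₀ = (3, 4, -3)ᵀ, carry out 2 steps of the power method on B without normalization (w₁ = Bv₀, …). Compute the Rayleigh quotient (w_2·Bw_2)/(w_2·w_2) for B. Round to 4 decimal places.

B = M + 2I has rows (-3, -2, 3); (-5, 7, 4); (2, -3, 6)
w1 = Bv₀ = (-26, 1, -24)
w2 = Bw1 = (4, 41, -199)
Bw2 = (-691, -529, -1309)
w2·Bw2 = 236038; w2·w2 = 41298; μ ≈ 236038/41298 = 5.7155

μ ≈ 5.7155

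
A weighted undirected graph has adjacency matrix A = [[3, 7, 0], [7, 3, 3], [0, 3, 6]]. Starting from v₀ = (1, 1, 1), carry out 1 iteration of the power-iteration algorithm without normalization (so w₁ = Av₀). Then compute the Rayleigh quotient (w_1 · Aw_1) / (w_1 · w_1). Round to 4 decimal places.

w1 = Av₀ = (10, 13, 9)
Aw1 = (121, 136, 93)
w1·Aw1 = 10·121 + 13·136 + 9·93 = 3815; w1·w1 = 10·10 + 13·13 + 9·9 = 350
λ ≈ 3815/350 = 10.9000

10.9000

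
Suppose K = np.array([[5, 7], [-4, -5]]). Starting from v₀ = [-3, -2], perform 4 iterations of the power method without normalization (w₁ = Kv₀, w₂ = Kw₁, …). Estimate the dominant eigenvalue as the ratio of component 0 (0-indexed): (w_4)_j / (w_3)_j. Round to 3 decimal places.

w1 = Kv₀ = (5·(-3) + 7·(-2); (-4)·(-3) + (-5)·(-2)) = (-29, 22)
w2 = Kw1 = (5·(-29) + 7·22; (-4)·(-29) + (-5)·22) = (9, 6)
w3 = Kw2 = (87, -66)
w4 = Kw3 = (-27, -18)
Ratio at component: -27 / 87 = -0.310

λ ≈ -0.310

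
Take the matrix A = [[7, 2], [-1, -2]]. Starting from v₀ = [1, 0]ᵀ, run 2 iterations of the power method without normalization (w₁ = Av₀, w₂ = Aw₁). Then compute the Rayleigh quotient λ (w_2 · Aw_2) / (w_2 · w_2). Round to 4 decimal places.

w1 = Av₀ = (7, -1)
w2 = Aw1 = (47, -5)
Aw2 = (319, -37)
w2·Aw2 = 47·319 + (-5)·(-37) = 15178; w2·w2 = 47·47 + (-5)·(-5) = 2234
λ ≈ 15178/2234 = 6.7941

λ ≈ 6.7941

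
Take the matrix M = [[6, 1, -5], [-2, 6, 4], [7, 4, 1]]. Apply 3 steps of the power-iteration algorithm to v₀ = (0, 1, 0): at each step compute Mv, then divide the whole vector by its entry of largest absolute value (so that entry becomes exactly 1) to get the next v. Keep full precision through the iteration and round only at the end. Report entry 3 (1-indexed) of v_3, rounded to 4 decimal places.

0.3925

Mv0 = (1.00000, 6.00000, 4.00000); divide by 6.00000 → v1 = (0.16667, 1.00000, 0.66667)
Mv1 = (-1.33333, 8.33333, 5.83333); divide by 8.33333 → v2 = (-0.16000, 1.00000, 0.70000)
Mv2 = (-3.46000, 9.12000, 3.58000); divide by 9.12000 → v3 = (-0.37939, 1.00000, 0.39254)
Requested entry of v3: 179/456 = 0.3925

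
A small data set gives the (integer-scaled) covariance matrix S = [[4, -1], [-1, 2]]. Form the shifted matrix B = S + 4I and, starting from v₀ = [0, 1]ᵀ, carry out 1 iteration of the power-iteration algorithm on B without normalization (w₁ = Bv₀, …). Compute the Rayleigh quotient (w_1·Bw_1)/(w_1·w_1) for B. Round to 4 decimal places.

μ ≈ 6.3784

B = S + 4I has rows (8, -1); (-1, 6)
w1 = Bv₀ = (-1, 6)
Bw1 = (-14, 37)
w1·Bw1 = 236; w1·w1 = 37; μ ≈ 236/37 = 6.3784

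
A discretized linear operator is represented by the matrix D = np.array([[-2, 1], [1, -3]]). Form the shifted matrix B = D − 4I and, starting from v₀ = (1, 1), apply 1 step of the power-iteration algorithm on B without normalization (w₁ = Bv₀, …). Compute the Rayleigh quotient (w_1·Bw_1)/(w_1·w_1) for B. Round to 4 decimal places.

-5.6066

B = D − 4I has rows (-6, 1); (1, -7)
w1 = Bv₀ = ((-6)·1 + 1·1; 1·1 + (-7)·1) = (-5, -6)
Bw1 = (24, 37)
w1·Bw1 = -342; w1·w1 = 61; μ ≈ -342/61 = -5.6066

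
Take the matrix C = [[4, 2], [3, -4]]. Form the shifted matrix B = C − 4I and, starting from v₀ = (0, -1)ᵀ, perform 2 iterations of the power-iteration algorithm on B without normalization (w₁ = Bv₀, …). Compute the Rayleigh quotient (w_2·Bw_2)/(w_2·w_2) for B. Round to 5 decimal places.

B = C − 4I has rows (0, 2); (3, -8)
w1 = Bv₀ = (0·0 + 2·(-1); 3·0 + (-8)·(-1)) = (-2, 8)
w2 = Bw1 = (0·(-2) + 2·8; 3·(-2) + (-8)·8) = (16, -70)
Bw2 = (-140, 608)
w2·Bw2 = -44800; w2·w2 = 5156; μ ≈ -44800/5156 = -8.68891

-8.68891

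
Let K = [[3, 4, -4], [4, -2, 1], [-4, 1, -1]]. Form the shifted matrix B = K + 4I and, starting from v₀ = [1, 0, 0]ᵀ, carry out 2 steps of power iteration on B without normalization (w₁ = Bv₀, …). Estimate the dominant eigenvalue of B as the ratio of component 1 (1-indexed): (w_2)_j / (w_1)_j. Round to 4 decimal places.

μ ≈ 11.5714

B = K + 4I has rows (7, 4, -4); (4, 2, 1); (-4, 1, 3)
w1 = Bv₀ = (7·1 + 4·0 + (-4)·0; 4·1 + 2·0 + 1·0; (-4)·1 + 1·0 + 3·0) = (7, 4, -4)
w2 = Bw1 = (7·7 + 4·4 + (-4)·(-4); 4·7 + 2·4 + 1·(-4); (-4)·7 + 1·4 + 3·(-4)) = (81, 32, -36)
Ratio: 81/7 = 11.5714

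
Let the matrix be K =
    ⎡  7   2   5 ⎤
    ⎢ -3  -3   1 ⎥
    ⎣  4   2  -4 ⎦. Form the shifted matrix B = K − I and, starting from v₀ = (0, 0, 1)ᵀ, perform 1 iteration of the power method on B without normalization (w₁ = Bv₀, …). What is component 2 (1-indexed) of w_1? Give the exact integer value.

B = K − I has rows (6, 2, 5); (-3, -4, 1); (4, 2, -5)
w1 = Bv₀ = (5, 1, -5)
Requested component of w1: 1

1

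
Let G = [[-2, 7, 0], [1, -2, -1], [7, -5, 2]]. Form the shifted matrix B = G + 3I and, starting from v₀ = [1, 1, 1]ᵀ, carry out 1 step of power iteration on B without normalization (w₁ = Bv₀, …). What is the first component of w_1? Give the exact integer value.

B = G + 3I has rows (1, 7, 0); (1, 1, -1); (7, -5, 5)
w1 = Bv₀ = (1·1 + 7·1 + 0·1; 1·1 + 1·1 + (-1)·1; 7·1 + (-5)·1 + 5·1) = (8, 1, 7)
Requested component of w1: 8

8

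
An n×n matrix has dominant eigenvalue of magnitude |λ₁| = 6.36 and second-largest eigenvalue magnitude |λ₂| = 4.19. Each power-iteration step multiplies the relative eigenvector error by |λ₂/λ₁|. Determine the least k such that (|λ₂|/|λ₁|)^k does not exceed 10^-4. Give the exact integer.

|λ₂/λ₁| = 4.19/6.36 = 0.65881
Need k ≥ ln(10^-4) / ln(0.65881) = -9.2103 / -0.4173 ≈ 22.070
Smallest integer k satisfying the bound: 23

23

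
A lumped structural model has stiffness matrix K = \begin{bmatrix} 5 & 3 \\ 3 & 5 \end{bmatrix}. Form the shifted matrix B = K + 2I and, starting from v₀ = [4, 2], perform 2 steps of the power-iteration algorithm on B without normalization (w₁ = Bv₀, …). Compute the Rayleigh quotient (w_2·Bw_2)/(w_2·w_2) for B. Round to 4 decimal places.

9.9830

B = K + 2I has rows (7, 3); (3, 7)
w1 = Bv₀ = (7·4 + 3·2; 3·4 + 7·2) = (34, 26)
w2 = Bw1 = (7·34 + 3·26; 3·34 + 7·26) = (316, 284)
Bw2 = (3064, 2936)
w2·Bw2 = 1802048; w2·w2 = 180512; μ ≈ 1802048/180512 = 9.9830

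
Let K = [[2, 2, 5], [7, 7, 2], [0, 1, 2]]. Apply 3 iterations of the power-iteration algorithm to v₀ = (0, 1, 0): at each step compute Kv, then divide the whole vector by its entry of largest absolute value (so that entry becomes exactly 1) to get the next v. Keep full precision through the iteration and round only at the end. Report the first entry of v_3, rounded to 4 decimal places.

0.3486

Kv0 = (2.00000, 7.00000, 1.00000); divide by 7.00000 → v1 = (0.28571, 1.00000, 0.14286)
Kv1 = (3.28571, 9.28571, 1.28571); divide by 9.28571 → v2 = (0.35385, 1.00000, 0.13846)
Kv2 = (3.40000, 9.75385, 1.27692); divide by 9.75385 → v3 = (0.34858, 1.00000, 0.13091)
Requested entry of v3: 221/634 = 0.3486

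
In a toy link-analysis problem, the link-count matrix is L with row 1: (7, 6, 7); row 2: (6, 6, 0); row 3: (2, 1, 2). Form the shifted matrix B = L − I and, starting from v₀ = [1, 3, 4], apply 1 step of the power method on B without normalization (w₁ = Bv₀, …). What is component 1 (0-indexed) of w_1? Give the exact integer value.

B = L − I has rows (6, 6, 7); (6, 5, 0); (2, 1, 1)
w1 = Bv₀ = (6·1 + 6·3 + 7·4; 6·1 + 5·3 + 0·4; 2·1 + 1·3 + 1·4) = (52, 21, 9)
Requested component of w1: 21

21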